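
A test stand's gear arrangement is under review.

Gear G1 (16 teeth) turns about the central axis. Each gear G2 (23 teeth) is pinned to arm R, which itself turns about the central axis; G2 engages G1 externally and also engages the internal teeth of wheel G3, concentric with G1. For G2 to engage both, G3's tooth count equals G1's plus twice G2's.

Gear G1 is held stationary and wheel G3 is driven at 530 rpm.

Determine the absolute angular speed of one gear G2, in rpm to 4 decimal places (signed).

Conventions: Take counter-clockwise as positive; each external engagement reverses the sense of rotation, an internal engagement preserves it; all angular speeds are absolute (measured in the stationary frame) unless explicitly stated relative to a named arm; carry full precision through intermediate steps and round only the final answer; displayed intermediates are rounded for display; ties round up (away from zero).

+714.3478 rpm

class = planetary set [G3 = 16+2·23 = 62; Willis about the carrier]
normalise by the input: solve with ω_ring = 1, then scale by 530 rpm
ring teeth: 16 + 2·23 = 62
16(ω_sun−ω_arm) = −62(ω_ring−ω_arm),  ω_sun = 0, ω_ring = 1
16(0−ω_arm) = −62(1−ω_arm)  ⇒  78·ω_arm = 62  ⇒  ω_arm = 31/39
sun–planet mesh: 16·(0−31/39) = −23·(ω_p−ω_arm)  ⇒  ω_p−ω_arm = 496/897
ω_p = 31/39 + 496/897 = 31/23
scale: ω_p = 31/23 × 530 rpm = +714.3478 rpm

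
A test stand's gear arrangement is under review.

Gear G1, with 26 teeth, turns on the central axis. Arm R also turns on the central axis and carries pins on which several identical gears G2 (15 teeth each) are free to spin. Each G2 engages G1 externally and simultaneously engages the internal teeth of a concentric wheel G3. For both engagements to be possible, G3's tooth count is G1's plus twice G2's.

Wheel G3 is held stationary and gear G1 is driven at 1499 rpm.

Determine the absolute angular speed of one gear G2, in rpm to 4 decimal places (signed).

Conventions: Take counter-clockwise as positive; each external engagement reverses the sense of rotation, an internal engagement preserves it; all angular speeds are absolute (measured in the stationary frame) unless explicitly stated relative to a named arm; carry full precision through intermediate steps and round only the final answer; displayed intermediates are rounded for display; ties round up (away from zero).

-1299.1333 rpm

topology: planetary set — G1 26T / G2 15T / G3 56T, arm = carrier (Willis)
normalise by the input: solve with ω_sun = 1, then scale by 1499 rpm
ring teeth: 26 + 2·15 = 56
26(ω_sun−ω_arm) = −56(ω_ring−ω_arm),  ω_ring = 0, ω_sun = 1
26(1−ω_arm) = −56(0−ω_arm)  ⇒  82·ω_arm = 26  ⇒  ω_arm = 13/41
sun–planet mesh: 26·(1−13/41) = −15·(ω_p−ω_arm)  ⇒  ω_p−ω_arm = -728/615
ω_p = 13/41 − 728/615 = -13/15
scale: ω_p = -13/15 × 1499 rpm = -1299.1333 rpm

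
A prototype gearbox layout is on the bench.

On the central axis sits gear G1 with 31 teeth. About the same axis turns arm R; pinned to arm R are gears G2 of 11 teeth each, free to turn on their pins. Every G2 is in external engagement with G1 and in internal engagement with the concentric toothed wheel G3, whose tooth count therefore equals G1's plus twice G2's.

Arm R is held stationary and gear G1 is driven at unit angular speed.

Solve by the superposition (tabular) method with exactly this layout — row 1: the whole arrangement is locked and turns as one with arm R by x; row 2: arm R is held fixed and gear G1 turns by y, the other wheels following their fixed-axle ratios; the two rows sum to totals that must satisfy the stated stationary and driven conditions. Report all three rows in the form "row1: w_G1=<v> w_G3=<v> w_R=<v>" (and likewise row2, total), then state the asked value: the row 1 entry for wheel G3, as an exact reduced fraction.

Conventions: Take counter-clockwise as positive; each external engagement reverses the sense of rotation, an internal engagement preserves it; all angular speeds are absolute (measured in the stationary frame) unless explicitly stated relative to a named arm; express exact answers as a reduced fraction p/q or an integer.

row1: w_G1=0 w_G3=0 w_R=0
row2: w_G1=1 w_G3=-31/53 w_R=0
total: w_G1=1 w_G3=-31/53 w_R=0
asked value: 0

planetary set (31T centre, 11T on arm, 53T internal) — Willis relation
row 1: whole set turns with the arm by x
row 2 — arm fixed, fixed-axis ratios: sun y, ring −(31/53)·y, arm 0
boundary: total ω_arm = x = 0 and total ω_sun = x + y = 1  ⇒  y = 1, x = 0
row 2 ring = −(31/53)·1 = -31/53
totals (row 1 + row 2): sun 0 + 1 = 1, ring 0 + (-31/53) = -31/53, arm 0 + 0 = 0
asked cell (row1, ring) = 0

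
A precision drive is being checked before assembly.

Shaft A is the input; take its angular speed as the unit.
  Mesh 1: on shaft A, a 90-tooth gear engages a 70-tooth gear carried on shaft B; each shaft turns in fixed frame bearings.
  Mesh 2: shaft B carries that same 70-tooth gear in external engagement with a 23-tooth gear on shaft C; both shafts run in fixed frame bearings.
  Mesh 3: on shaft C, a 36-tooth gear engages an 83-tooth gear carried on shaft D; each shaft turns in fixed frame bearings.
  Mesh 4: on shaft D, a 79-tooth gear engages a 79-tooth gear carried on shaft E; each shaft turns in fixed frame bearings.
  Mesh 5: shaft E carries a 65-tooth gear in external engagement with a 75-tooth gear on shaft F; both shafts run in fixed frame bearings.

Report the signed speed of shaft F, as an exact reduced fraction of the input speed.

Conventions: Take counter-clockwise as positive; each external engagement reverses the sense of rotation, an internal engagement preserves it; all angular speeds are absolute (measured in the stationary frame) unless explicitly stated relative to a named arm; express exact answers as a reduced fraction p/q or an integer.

5-mesh fixed-axis compound train (all bearings frame-fixed)
mesh 1 [90T→70T]: |ω|/ω_in = 1×90/70 = 9/7, sense flips to −
mesh 2 [70T→23T]: |ω|/ω_in = (9/7)×70/23 = 90/23, sense flips to +
mesh 3 [36T→83T]: |ω|/ω_in = (90/23)×36/83 = 3240/1909, sense flips to −
mesh 4 [79T→79T]: |ω|/ω_in = (3240/1909)×79/79 = 3240/1909, sense flips to +
mesh 5 [65T→75T]: |ω|/ω_in = (3240/1909)×65/75 = 2808/1909, sense flips to −
signed output speed (× input speed) = -2808/1909

-2808/1909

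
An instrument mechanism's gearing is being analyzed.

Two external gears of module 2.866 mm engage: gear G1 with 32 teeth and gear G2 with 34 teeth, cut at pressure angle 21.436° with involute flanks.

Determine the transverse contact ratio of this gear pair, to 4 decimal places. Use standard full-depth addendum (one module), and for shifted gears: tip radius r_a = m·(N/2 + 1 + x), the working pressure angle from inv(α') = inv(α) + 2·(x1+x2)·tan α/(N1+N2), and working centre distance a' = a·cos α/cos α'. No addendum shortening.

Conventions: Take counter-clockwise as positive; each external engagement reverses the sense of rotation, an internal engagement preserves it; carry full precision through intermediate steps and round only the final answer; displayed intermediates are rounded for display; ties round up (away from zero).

1.6127

recognized (one external pair, fixed centres): single-mesh tooth geometry, m = 2.866, N1 = 32, N2 = 34
base radii: r_b1 = 42.683974, r_b2 = 45.351723
tip radii: r_a1 = 48.722000, r_a2 = 51.588000
no profile shift: α' = α, a' = a
action lengths: √(r_a1²−r_b1²) = 23.492800, √(r_a2²−r_b2²) = 24.587456
base pitch p_b = π·m·cos α = 8.380979
CR = (23.492800 + 24.587456 − 94.578000·sin 21.43600°)/8.380979 = 1.612654
contact ratio ≈ 1.6127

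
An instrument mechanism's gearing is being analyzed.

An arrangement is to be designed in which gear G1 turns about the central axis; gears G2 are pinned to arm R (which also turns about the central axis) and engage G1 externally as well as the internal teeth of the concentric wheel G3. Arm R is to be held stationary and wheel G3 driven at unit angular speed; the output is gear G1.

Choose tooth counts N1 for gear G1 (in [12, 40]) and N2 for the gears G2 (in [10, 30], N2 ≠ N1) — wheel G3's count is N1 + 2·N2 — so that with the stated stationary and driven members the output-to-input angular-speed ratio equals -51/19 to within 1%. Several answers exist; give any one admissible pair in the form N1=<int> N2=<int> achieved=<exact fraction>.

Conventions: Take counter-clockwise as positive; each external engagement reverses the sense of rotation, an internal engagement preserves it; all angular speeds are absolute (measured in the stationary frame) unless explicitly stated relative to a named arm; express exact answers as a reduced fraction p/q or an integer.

N1=19 N2=16 achieved=-51/19

class = planetary set [ratio -51/19 wanted; Willis about the carrier]
Willis with ω_arm = 0: ω_sun/ω_ring = −N3/N1; set equal to -51/19  ⇒  N3/N1 = −(-51/19) = 51/19
N3 = N1 + 2·N2  ⇒  N2/N1 = (N3/N1 − 1)/2 = (51/19 − 1)/2 = 16/19
smallest multiple with N1 ≥ 12 and N2 ≥ 10: k = 1  ⇒  N1 = 1·19 = 19, N2 = 1·16 = 16 (N1 ≤ 40, N2 ≤ 30, N2 ≠ N1 ✓), N3 = 19 + 2·16 = 51
check: −N3/N1 with N1 = 19, N3 = 51 gives -51/19; |achieved − target| = 0 ≤ 51/1900 ✓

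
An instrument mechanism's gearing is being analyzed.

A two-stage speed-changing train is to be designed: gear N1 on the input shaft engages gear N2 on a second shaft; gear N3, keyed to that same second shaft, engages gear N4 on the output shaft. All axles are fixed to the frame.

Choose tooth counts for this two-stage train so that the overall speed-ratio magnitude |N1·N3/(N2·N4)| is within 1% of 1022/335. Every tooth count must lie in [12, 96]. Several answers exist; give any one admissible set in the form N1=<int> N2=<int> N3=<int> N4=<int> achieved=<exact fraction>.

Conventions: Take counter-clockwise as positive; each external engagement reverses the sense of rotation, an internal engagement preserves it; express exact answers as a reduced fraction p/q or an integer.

N1=42 N2=15 N3=73 N4=67 achieved=1022/335

design class (target 1022/335): fixed-axis compound train
target = 1022/335 in lowest terms: an exact hit needs N1·N3 = k·1022 and N2·N4 = k·335 for one integer k, every count in [12, 96]; additionally prefer no 1:1 stage (N1 ≠ N2, N3 ≠ N4)
k = 1…2: no 1:1-free in-range split of k·1022 and k·335 into factor pairs; take k = 3
k = 3: N1·N3 = 3066 = 42·73, N2·N4 = 1005 = 15·67
achieved = 42·73/(15·67) = 1022/335; |achieved − target| = 0 ≤ 511/16750 ✓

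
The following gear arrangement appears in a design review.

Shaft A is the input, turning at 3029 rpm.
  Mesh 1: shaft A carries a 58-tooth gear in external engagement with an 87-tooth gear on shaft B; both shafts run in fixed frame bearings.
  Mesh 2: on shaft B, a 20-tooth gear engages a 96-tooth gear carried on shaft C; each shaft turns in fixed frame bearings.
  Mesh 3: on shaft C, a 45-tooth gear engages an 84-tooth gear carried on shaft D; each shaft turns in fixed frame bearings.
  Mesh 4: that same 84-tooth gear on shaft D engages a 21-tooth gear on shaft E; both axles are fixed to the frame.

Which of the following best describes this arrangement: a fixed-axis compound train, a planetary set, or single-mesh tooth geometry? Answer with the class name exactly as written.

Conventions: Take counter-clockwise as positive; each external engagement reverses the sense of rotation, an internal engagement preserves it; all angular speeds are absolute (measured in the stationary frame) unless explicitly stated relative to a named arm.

fixed-axis compound train

class = fixed-axis compound train [4 meshes; 4 ratios multiply, 4 sense flips]
classification: fixed-axis compound train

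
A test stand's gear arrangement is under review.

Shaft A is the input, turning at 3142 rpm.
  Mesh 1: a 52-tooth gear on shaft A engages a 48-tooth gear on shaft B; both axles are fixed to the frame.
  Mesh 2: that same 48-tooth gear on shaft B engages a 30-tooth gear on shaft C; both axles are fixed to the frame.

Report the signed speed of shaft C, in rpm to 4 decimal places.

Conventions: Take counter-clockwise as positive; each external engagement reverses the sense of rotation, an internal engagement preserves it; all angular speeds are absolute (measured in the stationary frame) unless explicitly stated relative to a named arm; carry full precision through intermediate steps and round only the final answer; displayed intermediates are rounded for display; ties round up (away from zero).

+5446.1333 rpm

class = fixed-axis compound train [2 meshes; 2 ratios multiply, 2 sense flips]
mesh 1 [52T→48T]: ω = 3142.0000×52/48 = 3403.8333 rpm, sense flips to −
mesh 2 [48T→30T]: ω = 3403.8333×48/30 = 5446.1333 rpm, sense flips to +
signed output speed = +5446.1333 rpm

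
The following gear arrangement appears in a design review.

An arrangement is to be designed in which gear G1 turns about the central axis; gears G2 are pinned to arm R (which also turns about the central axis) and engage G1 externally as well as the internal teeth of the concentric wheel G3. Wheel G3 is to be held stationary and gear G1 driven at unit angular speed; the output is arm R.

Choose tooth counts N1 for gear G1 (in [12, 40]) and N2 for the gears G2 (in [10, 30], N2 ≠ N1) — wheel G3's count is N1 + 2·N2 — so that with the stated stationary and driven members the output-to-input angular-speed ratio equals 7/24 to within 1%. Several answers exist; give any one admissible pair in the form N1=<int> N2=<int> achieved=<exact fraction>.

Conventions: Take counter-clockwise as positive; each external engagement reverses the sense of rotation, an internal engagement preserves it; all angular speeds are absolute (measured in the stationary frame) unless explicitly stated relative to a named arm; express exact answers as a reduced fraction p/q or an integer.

class = planetary set [ratio 7/24 wanted; Willis about the carrier]
Willis with ω_ring = 0: ω_arm/ω_sun = N1/(N1+N3); set equal to 7/24  ⇒  N3/N1 = 1/(7/24) − 1 = 17/7
N3 = N1 + 2·N2  ⇒  N2/N1 = (N3/N1 − 1)/2 = (17/7 − 1)/2 = 5/7
smallest multiple with N1 ≥ 12 and N2 ≥ 10: k = 2  ⇒  N1 = 2·7 = 14, N2 = 2·5 = 10 (N1 ≤ 40, N2 ≤ 30, N2 ≠ N1 ✓), N3 = 14 + 2·10 = 34
check: N1/(N1+N3) with N1 = 14, N3 = 34 gives 7/24; |achieved − target| = 0 ≤ 7/2400 ✓

N1=14 N2=10 achieved=7/24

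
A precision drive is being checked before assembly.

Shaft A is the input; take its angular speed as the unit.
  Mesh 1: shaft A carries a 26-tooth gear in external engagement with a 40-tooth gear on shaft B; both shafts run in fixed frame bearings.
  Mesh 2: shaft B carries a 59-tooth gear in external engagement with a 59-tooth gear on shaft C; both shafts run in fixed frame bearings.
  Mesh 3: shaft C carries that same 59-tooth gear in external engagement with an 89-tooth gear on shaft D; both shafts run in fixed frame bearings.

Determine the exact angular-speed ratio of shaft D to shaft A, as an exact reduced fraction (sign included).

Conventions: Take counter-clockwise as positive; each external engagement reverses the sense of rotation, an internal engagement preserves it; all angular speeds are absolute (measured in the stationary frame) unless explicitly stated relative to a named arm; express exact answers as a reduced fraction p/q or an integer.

class = fixed-axis compound train [3 meshes; 3 ratios multiply, 3 sense flips]
mesh 1 [26T→40T]: running ratio 13/20, sense −
mesh 2 [59T→59T]: running ratio 13/20, sense +
mesh 3 [59T→89T]: running ratio 767/1780, sense −
ω_out/ω_in = -767/1780

-767/1780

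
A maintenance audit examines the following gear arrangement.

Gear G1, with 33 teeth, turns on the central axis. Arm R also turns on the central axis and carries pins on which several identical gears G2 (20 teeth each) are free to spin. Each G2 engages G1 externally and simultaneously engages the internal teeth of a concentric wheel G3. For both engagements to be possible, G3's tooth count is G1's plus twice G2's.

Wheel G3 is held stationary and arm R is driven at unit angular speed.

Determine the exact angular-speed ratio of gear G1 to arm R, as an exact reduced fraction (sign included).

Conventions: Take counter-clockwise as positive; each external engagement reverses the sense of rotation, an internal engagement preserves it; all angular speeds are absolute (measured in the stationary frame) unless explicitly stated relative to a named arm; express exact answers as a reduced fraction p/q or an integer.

recognized (axles ride arm R): planetary set, 33/20/73 teeth
ring teeth: 33 + 2·20 = 73
33(ω_sun−ω_arm) = −73(ω_ring−ω_arm),  ω_ring = 0, ω_arm = 1
ω_sun = 1 − (73/33)(0−1) = 106/33
ω_out/ω_in = 106/33

106/33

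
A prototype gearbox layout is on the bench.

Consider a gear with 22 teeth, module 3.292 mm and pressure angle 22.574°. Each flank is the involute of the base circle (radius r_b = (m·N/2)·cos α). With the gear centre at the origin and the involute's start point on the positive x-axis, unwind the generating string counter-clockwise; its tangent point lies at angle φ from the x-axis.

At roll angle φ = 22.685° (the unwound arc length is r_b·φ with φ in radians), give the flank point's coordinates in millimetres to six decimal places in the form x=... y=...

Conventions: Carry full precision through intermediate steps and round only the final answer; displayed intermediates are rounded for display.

x=35.956603 y=0.680987

recognized (one wheel, involute flank): single-mesh tooth geometry, m = 3.292, N = 22
pitch radius r_p = m·N/2 = 3.292·22/2 = 36.212000
base radius r_b = r_p·cos α = 36.212000·cos 22.574° = 33.437600
roll angle φ = 22.685° = 0.39592794 rad
x = r_b·(cos φ + φ·sin φ) = 35.956603
y = r_b·(sin φ − φ·cos φ) = 0.680987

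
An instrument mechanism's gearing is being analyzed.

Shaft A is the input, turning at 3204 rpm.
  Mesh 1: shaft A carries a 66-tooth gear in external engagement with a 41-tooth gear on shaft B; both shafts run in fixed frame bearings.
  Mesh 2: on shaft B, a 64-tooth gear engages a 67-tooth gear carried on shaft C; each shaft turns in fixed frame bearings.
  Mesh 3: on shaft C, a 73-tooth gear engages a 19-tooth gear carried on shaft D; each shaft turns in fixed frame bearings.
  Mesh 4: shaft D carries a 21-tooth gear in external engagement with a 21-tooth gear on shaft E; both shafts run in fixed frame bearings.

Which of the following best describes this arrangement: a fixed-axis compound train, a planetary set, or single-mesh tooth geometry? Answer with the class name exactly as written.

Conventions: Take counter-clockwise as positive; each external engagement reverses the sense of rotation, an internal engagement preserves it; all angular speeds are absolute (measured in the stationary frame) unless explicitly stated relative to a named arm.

fixed-axis compound train

class = fixed-axis compound train [4 meshes; 4 ratios multiply, 4 sense flips]
classification: fixed-axis compound train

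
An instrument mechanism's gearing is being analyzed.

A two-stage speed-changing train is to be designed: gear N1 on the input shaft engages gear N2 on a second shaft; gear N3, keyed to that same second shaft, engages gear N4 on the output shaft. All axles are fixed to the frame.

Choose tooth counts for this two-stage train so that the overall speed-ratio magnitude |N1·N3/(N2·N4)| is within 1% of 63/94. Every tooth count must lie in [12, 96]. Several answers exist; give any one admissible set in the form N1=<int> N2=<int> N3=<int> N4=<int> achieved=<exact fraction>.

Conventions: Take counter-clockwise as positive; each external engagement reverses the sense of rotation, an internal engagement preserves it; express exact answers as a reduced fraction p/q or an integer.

2-stage fixed-axis compound train for ratio 63/94
target = 63/94 in lowest terms: an exact hit needs N1·N3 = k·63 and N2·N4 = k·94 for one integer k, every count in [12, 96]; additionally prefer no 1:1 stage (N1 ≠ N2, N3 ≠ N4)
k = 1…5: no 1:1-free in-range split of k·63 and k·94 into factor pairs; take k = 6
k = 6: N1·N3 = 378 = 14·27, N2·N4 = 564 = 12·47
achieved = 14·27/(12·47) = 63/94; |achieved − target| = 0 ≤ 63/9400 ✓

N1=14 N2=12 N3=27 N4=47 achieved=63/94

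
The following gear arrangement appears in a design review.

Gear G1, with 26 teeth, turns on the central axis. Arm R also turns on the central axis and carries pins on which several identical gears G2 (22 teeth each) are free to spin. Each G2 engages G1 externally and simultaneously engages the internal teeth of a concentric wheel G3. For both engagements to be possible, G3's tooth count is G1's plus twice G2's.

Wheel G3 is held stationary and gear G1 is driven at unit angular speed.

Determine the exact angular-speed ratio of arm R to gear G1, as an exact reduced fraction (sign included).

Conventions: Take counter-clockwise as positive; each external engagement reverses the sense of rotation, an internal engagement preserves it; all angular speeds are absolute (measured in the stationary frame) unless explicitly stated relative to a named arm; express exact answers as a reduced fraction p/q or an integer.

topology: planetary set — G1 26T / G2 22T / G3 70T, arm = carrier (Willis)
ring teeth: 26 + 2·22 = 70
26(ω_sun−ω_arm) = −70(ω_ring−ω_arm),  ω_ring = 0, ω_sun = 1
26(1−ω_arm) = −70(0−ω_arm)  ⇒  96·ω_arm = 26  ⇒  ω_arm = 13/48
ω_out/ω_in = 13/48

13/48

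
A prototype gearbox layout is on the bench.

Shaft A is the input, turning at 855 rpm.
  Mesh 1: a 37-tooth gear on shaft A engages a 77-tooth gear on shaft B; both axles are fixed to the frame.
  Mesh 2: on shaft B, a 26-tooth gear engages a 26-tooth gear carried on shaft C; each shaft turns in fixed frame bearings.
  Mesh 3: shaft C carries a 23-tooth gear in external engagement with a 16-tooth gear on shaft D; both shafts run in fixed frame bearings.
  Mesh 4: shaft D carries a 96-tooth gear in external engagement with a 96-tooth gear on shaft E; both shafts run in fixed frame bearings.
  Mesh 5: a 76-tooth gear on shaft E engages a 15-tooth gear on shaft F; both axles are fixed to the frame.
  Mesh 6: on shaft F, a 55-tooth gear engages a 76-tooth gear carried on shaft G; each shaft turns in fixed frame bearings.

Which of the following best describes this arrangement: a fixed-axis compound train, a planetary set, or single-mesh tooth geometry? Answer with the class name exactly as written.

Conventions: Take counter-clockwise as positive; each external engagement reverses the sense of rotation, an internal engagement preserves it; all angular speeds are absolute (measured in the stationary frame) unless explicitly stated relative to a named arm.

fixed-axis compound train

recognized (7 fixed axles, 6 meshes): fixed-axis compound train
classification: fixed-axis compound train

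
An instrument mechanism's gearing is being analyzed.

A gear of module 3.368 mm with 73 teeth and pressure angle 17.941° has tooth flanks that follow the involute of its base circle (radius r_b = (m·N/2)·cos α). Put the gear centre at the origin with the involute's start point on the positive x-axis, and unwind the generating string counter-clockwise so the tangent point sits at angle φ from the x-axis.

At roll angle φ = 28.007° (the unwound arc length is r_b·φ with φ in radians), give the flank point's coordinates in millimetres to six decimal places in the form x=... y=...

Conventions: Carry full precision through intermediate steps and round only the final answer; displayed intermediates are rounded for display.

x=130.103208 y=4.445435

single-mesh involute tooth geometry (73T wheel at module 3.368)
pitch radius r_p = m·N/2 = 3.368·73/2 = 122.932000
base radius r_b = r_p·cos α = 122.932000·cos 17.941° = 116.954336
roll angle φ = 28.007° = 0.48881436 rad
x = r_b·(cos φ + φ·sin φ) = 130.103208
y = r_b·(sin φ − φ·cos φ) = 4.445435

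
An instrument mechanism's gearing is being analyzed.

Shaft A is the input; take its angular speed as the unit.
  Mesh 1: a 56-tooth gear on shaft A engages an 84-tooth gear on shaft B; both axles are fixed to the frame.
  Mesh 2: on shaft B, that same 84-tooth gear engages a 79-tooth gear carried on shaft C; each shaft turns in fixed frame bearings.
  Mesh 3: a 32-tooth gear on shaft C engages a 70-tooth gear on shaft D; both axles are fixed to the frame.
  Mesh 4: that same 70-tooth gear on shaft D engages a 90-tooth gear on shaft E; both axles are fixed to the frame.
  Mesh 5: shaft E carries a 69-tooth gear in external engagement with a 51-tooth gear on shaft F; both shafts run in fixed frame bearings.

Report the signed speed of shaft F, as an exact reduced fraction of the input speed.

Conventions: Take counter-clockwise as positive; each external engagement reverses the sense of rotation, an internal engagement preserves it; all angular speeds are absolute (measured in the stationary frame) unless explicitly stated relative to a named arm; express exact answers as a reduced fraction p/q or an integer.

-20608/60435

5-mesh fixed-axis compound train (all bearings frame-fixed)
mesh 1 [56T→84T]: |ω|/ω_in = 1×56/84 = 2/3, sense flips to −
mesh 2 [84T→79T]: |ω|/ω_in = (2/3)×84/79 = 56/79, sense flips to +
mesh 3 [32T→70T]: |ω|/ω_in = (56/79)×32/70 = 128/395, sense flips to −
mesh 4 [70T→90T]: |ω|/ω_in = (128/395)×70/90 = 896/3555, sense flips to +
mesh 5 [69T→51T]: |ω|/ω_in = (896/3555)×69/51 = 20608/60435, sense flips to −
signed output speed (× input speed) = -20608/60435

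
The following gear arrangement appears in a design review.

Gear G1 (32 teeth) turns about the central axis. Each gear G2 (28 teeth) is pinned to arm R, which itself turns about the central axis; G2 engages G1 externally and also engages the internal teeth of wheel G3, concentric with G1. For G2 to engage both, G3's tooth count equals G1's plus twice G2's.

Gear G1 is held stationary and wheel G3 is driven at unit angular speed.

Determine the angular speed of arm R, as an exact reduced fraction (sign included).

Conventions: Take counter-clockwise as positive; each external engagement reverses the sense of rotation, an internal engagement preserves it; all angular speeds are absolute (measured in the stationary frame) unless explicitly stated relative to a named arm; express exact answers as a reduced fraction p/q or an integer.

class = planetary set [G3 = 32+2·28 = 88; Willis about the carrier]
ring teeth: 32 + 2·28 = 88
32(ω_sun−ω_arm) = −88(ω_ring−ω_arm),  ω_sun = 0, ω_ring = 1
32(0−ω_arm) = −88(1−ω_arm)  ⇒  120·ω_arm = 88  ⇒  ω_arm = 11/15
exact speed ratio = 11/15

11/15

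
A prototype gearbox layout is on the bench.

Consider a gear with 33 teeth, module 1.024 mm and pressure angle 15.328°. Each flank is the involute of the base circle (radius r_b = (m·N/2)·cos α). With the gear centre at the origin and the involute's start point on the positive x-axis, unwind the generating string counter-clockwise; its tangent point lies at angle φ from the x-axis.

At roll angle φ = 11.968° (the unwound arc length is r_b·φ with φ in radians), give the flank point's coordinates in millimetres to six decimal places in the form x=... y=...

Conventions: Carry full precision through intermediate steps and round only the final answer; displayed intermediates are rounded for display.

x=16.646599 y=0.049287

single-mesh involute tooth geometry (33T wheel at module 1.024)
pitch radius r_p = m·N/2 = 1.024·33/2 = 16.896000
base radius r_b = r_p·cos α = 16.896000·cos 15.328° = 16.294981
roll angle φ = 11.968° = 0.20888100 rad
x = r_b·(cos φ + φ·sin φ) = 16.646599
y = r_b·(sin φ − φ·cos φ) = 0.049287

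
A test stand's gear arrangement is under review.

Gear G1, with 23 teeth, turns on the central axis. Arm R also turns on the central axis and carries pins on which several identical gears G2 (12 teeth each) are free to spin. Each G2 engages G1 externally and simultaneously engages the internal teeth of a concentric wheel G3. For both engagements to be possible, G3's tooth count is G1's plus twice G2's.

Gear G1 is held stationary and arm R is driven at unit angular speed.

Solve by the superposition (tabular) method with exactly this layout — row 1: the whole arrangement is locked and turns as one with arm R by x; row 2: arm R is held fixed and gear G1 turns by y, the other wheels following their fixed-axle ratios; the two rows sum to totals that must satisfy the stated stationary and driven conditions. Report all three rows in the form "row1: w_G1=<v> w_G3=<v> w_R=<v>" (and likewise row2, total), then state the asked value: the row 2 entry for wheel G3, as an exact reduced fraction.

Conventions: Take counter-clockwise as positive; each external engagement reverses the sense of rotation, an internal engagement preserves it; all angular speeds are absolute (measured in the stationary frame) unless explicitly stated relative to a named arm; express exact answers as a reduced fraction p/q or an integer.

planetary set (23T centre, 12T on arm, 47T internal) — Willis relation
superposition row 1 [locked train]: every member turns x
row 2 (arm held, sun turns y): ω_ring = −(23/47)·y, ω_arm = 0
boundary: total ω_sun = x + y = 0 and total ω_arm = x = 1  ⇒  y = -1, x = 1
row 2 ring = −(23/47)·(-1) = 23/47
totals (row 1 + row 2): sun 1 + (-1) = 0, ring 1 + 23/47 = 70/47, arm 1 + 0 = 1
asked cell (row2, ring) = 23/47

row1: w_G1=1 w_G3=1 w_R=1
row2: w_G1=-1 w_G3=23/47 w_R=0
total: w_G1=0 w_G3=70/47 w_R=1
asked value: 23/47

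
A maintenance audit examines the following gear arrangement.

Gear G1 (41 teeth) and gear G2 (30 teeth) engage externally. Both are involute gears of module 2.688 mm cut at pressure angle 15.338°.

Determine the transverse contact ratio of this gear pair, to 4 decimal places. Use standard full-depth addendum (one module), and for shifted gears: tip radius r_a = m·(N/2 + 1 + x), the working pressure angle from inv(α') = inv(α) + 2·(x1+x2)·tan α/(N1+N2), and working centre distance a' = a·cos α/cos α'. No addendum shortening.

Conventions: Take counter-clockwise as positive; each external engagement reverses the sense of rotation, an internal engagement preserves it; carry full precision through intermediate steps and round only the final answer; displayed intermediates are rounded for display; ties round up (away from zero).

1.9463

class = single-mesh tooth geometry [involute pair 41T × 30T, m = 2.688]
base radii: r_b1 = 53.141317, r_b2 = 38.883890
tip radii: r_a1 = 57.792000, r_a2 = 43.008000
no profile shift: α' = α, a' = a
action lengths: √(r_a1²−r_b1²) = 22.713778, √(r_a2²−r_b2²) = 18.377463
base pitch p_b = π·m·cos α = 8.143823
CR = (22.713778 + 18.377463 − 95.424000·sin 15.33800°)/8.143823 = 1.946307
contact ratio ≈ 1.9463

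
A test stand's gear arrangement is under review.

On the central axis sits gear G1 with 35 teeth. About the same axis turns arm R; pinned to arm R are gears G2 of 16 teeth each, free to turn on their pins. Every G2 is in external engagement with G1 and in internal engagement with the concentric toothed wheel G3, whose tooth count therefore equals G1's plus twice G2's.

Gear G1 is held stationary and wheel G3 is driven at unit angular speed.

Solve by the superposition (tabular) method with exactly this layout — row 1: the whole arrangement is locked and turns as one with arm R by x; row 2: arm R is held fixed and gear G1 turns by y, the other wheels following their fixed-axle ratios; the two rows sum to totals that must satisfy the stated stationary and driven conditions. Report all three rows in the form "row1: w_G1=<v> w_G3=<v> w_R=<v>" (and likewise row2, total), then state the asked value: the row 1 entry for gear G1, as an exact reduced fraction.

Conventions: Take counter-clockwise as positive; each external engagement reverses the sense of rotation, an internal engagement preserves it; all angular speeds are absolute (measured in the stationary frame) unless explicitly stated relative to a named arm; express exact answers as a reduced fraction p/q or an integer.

class = planetary set [G3 = 35+2·16 = 67; Willis about the carrier]
row 1 (train locked, turned with arm): all members turn x
row 2: sun turns y, ring = −(35/67)·y, arm 0
boundary: total ω_sun = x + y = 0 and total ω_ring = x − (35/67)·y = 1  ⇒  y = -67/102, x = 67/102
row 2 ring = −(35/67)·(-67/102) = 35/102
totals (row 1 + row 2): sun 67/102 + (-67/102) = 0, ring 67/102 + 35/102 = 1, arm 67/102 + 0 = 67/102
asked cell (row1, sun) = 67/102

row1: w_G1=67/102 w_G3=67/102 w_R=67/102
row2: w_G1=-67/102 w_G3=35/102 w_R=0
total: w_G1=0 w_G3=1 w_R=67/102
asked value: 67/102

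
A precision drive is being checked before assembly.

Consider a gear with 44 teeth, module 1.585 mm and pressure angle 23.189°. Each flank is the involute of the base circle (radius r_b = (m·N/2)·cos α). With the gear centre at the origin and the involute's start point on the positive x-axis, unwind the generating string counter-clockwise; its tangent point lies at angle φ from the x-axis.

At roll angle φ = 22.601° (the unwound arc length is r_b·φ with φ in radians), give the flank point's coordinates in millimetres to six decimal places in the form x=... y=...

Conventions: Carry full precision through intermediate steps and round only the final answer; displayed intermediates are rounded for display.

x=34.450433 y=0.645637

single-mesh involute tooth geometry (44T wheel at module 1.585)
pitch radius r_p = m·N/2 = 1.585·44/2 = 34.870000
base radius r_b = r_p·cos α = 34.870000·cos 23.189° = 32.052886
roll angle φ = 22.601° = 0.39446186 rad
x = r_b·(cos φ + φ·sin φ) = 34.450433
y = r_b·(sin φ − φ·cos φ) = 0.645637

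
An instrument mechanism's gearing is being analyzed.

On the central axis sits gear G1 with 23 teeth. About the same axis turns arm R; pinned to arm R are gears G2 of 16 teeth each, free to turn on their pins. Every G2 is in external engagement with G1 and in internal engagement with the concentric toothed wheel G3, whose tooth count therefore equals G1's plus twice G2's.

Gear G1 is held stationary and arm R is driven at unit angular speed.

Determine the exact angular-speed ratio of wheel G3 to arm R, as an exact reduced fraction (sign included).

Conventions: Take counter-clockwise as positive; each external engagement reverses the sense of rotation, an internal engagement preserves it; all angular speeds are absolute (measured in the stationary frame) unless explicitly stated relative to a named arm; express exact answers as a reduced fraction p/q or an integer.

planetary set (23T centre, 16T on arm, 55T internal) — Willis relation
ring teeth: 23 + 2·16 = 55
23(ω_sun−ω_arm) = −55(ω_ring−ω_arm),  ω_sun = 0, ω_arm = 1
ω_ring = 1 − (23/55)(0−1) = 78/55
ω_out/ω_in = 78/55

78/55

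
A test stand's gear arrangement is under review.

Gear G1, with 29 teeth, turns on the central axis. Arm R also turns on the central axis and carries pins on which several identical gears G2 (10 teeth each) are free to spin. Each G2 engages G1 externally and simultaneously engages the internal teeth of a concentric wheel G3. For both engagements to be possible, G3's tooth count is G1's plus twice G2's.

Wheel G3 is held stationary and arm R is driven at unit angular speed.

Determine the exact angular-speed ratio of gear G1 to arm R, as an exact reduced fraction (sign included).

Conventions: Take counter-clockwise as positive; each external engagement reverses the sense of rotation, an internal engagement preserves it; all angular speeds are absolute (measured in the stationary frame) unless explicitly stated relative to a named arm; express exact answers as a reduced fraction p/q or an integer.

78/29

recognized (axles ride arm R): planetary set, 29/10/49 teeth
ring teeth: 29 + 2·10 = 49
29(ω_sun−ω_arm) = −49(ω_ring−ω_arm),  ω_ring = 0, ω_arm = 1
ω_sun = 1 − (49/29)(0−1) = 78/29
ω_out/ω_in = 78/29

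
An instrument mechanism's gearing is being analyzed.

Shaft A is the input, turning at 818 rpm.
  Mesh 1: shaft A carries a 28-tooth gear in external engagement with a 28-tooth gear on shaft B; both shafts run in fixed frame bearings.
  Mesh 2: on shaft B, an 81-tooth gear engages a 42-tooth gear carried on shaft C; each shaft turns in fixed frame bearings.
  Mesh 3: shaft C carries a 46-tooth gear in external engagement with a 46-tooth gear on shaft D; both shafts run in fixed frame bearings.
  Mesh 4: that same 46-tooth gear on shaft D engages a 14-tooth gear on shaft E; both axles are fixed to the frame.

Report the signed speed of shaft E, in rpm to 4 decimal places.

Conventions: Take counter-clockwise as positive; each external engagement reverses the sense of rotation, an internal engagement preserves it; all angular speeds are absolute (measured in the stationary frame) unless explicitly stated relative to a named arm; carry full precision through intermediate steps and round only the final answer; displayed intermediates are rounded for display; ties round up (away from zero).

4-mesh fixed-axis compound train (all bearings frame-fixed)
mesh 1 [28T→28T]: ω = 818.0000×28/28 = 818.0000 rpm, sense flips to −
mesh 2 [81T→42T]: ω = 818.0000×81/42 = 1577.5714 rpm, sense flips to +
mesh 3 [46T→46T]: ω = 1577.5714×46/46 = 1577.5714 rpm, sense flips to −
mesh 4 [46T→14T]: ω = 1577.5714×46/14 = 5183.4490 rpm, sense flips to +
signed output speed = +5183.4490 rpm

+5183.4490 rpm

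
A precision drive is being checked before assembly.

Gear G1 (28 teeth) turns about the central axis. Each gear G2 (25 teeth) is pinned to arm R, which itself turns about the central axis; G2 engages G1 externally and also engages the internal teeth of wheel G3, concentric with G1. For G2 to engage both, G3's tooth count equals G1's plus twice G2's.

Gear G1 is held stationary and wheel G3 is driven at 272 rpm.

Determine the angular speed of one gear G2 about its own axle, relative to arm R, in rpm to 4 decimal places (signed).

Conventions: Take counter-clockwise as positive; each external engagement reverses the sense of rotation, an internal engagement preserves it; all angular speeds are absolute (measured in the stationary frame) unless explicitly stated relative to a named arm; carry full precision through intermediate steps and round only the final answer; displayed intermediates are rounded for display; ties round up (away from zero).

+224.1691 rpm

topology: planetary set — G1 28T / G2 25T / G3 78T, arm = carrier (Willis)
normalise by the input: solve with ω_ring = 1, then scale by 272 rpm
ring teeth: 28 + 2·25 = 78
28(ω_sun−ω_arm) = −78(ω_ring−ω_arm),  ω_sun = 0, ω_ring = 1
28(0−ω_arm) = −78(1−ω_arm)  ⇒  106·ω_arm = 78  ⇒  ω_arm = 39/53
sun–planet mesh: 28·(0−39/53) = −25·(ω_p−ω_arm)  ⇒  ω_p−ω_arm = 1092/1325
scale: ω_p−ω_arm = 1092/1325 × 272 rpm = +224.1691 rpm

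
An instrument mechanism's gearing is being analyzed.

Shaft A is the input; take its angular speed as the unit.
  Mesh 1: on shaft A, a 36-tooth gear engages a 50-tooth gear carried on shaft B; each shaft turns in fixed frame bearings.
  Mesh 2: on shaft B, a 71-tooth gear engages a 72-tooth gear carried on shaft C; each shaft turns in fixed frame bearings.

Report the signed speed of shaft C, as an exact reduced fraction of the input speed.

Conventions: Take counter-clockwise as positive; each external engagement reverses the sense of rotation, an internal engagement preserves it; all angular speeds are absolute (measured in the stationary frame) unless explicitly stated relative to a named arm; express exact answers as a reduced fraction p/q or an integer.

71/100

2-mesh fixed-axis compound train (all bearings frame-fixed)
mesh 1 [36T→50T]: |ω|/ω_in = 1×36/50 = 18/25, sense flips to −
mesh 2 [71T→72T]: |ω|/ω_in = (18/25)×71/72 = 71/100, sense flips to +
signed output speed (× input speed) = 71/100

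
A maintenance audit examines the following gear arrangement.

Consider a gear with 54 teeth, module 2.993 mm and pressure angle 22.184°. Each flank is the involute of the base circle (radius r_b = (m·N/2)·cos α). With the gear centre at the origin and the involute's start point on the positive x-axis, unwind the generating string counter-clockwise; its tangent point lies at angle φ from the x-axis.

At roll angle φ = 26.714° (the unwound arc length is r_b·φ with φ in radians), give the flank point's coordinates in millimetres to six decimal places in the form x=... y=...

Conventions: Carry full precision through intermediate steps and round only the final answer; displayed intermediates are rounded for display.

class = single-mesh tooth geometry [base-circle involute, m = 2.993, 54T]
pitch radius r_p = m·N/2 = 2.993·54/2 = 80.811000
base radius r_b = r_p·cos α = 80.811000·cos 22.184° = 74.829052
roll angle φ = 26.714° = 0.46624726 rad
x = r_b·(cos φ + φ·sin φ) = 82.525750
y = r_b·(sin φ − φ·cos φ) = 2.473588

x=82.525750 y=2.473588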